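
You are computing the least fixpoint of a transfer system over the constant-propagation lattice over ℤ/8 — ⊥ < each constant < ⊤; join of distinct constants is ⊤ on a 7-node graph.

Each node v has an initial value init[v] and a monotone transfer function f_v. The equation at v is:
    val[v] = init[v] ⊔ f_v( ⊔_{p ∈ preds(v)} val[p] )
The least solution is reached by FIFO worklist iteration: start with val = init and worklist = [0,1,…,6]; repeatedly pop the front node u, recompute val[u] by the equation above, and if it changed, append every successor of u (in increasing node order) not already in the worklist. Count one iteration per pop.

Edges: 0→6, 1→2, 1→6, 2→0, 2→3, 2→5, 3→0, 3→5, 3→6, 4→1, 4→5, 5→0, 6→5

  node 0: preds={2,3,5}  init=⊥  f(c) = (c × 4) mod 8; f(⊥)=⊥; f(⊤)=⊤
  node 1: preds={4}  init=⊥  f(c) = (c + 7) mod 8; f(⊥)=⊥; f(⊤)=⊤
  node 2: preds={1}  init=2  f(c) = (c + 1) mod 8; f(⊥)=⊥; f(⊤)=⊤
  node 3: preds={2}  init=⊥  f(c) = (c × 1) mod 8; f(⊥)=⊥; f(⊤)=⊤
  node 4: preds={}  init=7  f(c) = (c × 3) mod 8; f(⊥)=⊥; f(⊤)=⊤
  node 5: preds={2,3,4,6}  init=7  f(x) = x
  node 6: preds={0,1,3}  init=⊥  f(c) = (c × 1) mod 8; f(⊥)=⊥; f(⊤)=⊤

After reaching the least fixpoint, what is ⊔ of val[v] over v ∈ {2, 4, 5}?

Trace (9 dequeues):
  [1] u=0 | in ⊤ | out ⊤ | prev ⊥ | push {}
  [2] u=1 | in 7 | out 6 | prev ⊥ | push {}
  [3] u=2 | in 6 | out ⊤ | prev 2 | push {0}
  [4] u=3 | in ⊤ | out ⊤ | prev ⊥ | push {}
  [5] u=4 | in ⊥ | out 7 | ==
  [6] u=5 | in ⊤ | out ⊤ | prev 7 | push {}
  [7] u=6 | in ⊤ | out ⊤ | prev ⊥ | push {5}
  [8] u=0 | in ⊤ | out ⊤ | ==
  [9] u=5 | in ⊤ | out ⊤ | ==

Converged values:
  [0] ⊤
  [1] 6
  [2] ⊤
  [3] ⊤
  [4] 7
  [5] ⊤
  [6] ⊤

⊤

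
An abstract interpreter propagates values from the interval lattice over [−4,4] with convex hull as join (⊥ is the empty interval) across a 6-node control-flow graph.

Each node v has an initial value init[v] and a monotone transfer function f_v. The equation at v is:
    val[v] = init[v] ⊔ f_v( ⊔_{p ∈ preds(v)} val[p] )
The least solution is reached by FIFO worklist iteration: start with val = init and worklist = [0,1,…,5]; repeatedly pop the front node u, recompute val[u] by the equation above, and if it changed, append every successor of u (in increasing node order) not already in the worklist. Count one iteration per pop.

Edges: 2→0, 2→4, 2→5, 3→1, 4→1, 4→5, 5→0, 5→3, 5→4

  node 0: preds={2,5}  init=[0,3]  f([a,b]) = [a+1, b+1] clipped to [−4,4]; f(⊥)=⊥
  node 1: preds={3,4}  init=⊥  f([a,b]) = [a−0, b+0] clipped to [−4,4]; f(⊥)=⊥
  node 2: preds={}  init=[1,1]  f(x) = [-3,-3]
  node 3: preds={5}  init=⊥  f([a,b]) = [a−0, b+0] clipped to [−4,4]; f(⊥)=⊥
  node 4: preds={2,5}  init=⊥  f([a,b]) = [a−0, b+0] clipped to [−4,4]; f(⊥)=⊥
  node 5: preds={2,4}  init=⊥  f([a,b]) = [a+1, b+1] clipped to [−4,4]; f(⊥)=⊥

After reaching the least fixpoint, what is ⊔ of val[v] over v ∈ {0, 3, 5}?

[-2,4]

Trace (22 dequeues):
  [1] u=0 | in [1,1] | out [0,3] | ==
  [2] u=1 | in ⊥ | out ⊥ | ==
  [3] u=2 | in ⊥ | out [-3,1] | prev [1,1] | push {0}
  [4] u=3 | in ⊥ | out ⊥ | ==
  [5] u=4 | in [-3,1] | out [-3,1] | prev ⊥ | push {1}
  [6] u=5 | in [-3,1] | out [-2,2] | prev ⊥ | push {3,4}
  [7] u=0 | in [-3,2] | out [-2,3] | prev [0,3] | push {}
  [8] u=1 | in [-3,1] | out [-3,1] | prev ⊥ | push {}
  [9] u=3 | in [-2,2] | out [-2,2] | prev ⊥ | push {1}
  [10] u=4 | in [-3,2] | out [-3,2] | prev [-3,1] | push {5}
  [11] u=1 | in [-3,2] | out [-3,2] | prev [-3,1] | push {}
  [12] u=5 | in [-3,2] | out [-2,3] | prev [-2,2] | push {0,3,4}
  [13] u=0 | in [-3,3] | out [-2,4] | prev [-2,3] | push {}
  [14] u=3 | in [-2,3] | out [-2,3] | prev [-2,2] | push {1}
  [15] u=4 | in [-3,3] | out [-3,3] | prev [-3,2] | push {5}
  [16] u=1 | in [-3,3] | out [-3,3] | prev [-3,2] | push {}
  [17] u=5 | in [-3,3] | out [-2,4] | prev [-2,3] | push {0,3,4}
  [18] u=0 | in [-3,4] | out [-2,4] | ==
  [19] u=3 | in [-2,4] | out [-2,4] | prev [-2,3] | push {1}
  [20] u=4 | in [-3,4] | out [-3,4] | prev [-3,3] | push {5}
  [21] u=1 | in [-3,4] | out [-3,4] | prev [-3,3] | push {}
  [22] u=5 | in [-3,4] | out [-2,4] | ==

Converged values:
  [0] [-2,4]
  [1] [-3,4]
  [2] [-3,1]
  [3] [-2,4]
  [4] [-3,4]
  [5] [-2,4]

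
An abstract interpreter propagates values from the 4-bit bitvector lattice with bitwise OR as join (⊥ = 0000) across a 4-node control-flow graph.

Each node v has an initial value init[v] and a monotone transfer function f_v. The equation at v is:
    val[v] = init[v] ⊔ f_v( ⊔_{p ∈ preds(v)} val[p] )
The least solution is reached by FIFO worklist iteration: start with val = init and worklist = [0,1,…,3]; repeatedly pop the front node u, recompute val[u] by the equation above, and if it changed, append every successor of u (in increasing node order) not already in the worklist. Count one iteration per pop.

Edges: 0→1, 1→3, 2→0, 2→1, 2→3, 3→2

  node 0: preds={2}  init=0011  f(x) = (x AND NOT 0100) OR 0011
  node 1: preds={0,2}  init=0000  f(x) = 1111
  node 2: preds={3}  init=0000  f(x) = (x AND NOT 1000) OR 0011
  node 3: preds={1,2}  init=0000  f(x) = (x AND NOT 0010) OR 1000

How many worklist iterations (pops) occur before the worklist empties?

10

Iteration log — 10 steps:
  step 1. node 0  ⊔preds=0000  new=0011  stable
  step 2. node 1  ⊔preds=0011  new=1111  old=0000  +wl: 
  step 3. node 2  ⊔preds=0000  new=0011  old=0000  +wl: 0,1
  step 4. node 3  ⊔preds=1111  new=1101  old=0000  +wl: 2
  step 5. node 0  ⊔preds=0011  new=0011  stable
  step 6. node 1  ⊔preds=0011  new=1111  stable
  step 7. node 2  ⊔preds=1101  new=0111  old=0011  +wl: 0,1,3
  step 8. node 0  ⊔preds=0111  new=0011  stable
  step 9. node 1  ⊔preds=0111  new=1111  stable
  step 10. node 3  ⊔preds=1111  new=1101  stable

Least fixpoint reached:
  node 0: 0011
  node 1: 1111
  node 2: 0111
  node 3: 1101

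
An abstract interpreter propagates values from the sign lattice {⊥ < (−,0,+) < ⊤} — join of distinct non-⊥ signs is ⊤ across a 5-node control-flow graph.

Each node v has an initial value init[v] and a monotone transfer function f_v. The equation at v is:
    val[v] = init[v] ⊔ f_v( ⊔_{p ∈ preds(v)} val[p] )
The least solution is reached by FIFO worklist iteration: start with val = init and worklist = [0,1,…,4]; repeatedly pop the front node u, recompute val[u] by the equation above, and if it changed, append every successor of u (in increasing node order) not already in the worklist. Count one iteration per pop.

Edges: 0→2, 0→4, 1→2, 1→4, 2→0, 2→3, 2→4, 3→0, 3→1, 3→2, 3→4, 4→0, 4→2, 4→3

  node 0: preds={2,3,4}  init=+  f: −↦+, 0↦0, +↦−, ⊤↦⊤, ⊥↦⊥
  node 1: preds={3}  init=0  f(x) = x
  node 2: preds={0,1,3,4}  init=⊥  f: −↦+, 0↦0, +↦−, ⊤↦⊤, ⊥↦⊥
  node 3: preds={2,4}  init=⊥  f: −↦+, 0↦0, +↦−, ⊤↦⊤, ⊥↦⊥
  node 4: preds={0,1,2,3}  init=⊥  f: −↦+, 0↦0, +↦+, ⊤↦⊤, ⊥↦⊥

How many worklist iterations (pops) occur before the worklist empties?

Trace (10 dequeues):
  [1] u=0 | in ⊥ | out + | ==
  [2] u=1 | in ⊥ | out 0 | ==
  [3] u=2 | in ⊤ | out ⊤ | prev ⊥ | push {0}
  [4] u=3 | in ⊤ | out ⊤ | prev ⊥ | push {1,2}
  [5] u=4 | in ⊤ | out ⊤ | prev ⊥ | push {3}
  [6] u=0 | in ⊤ | out ⊤ | prev + | push {4}
  [7] u=1 | in ⊤ | out ⊤ | prev 0 | push {}
  [8] u=2 | in ⊤ | out ⊤ | ==
  [9] u=3 | in ⊤ | out ⊤ | ==
  [10] u=4 | in ⊤ | out ⊤ | ==

Converged values:
  [0] ⊤
  [1] ⊤
  [2] ⊤
  [3] ⊤
  [4] ⊤

10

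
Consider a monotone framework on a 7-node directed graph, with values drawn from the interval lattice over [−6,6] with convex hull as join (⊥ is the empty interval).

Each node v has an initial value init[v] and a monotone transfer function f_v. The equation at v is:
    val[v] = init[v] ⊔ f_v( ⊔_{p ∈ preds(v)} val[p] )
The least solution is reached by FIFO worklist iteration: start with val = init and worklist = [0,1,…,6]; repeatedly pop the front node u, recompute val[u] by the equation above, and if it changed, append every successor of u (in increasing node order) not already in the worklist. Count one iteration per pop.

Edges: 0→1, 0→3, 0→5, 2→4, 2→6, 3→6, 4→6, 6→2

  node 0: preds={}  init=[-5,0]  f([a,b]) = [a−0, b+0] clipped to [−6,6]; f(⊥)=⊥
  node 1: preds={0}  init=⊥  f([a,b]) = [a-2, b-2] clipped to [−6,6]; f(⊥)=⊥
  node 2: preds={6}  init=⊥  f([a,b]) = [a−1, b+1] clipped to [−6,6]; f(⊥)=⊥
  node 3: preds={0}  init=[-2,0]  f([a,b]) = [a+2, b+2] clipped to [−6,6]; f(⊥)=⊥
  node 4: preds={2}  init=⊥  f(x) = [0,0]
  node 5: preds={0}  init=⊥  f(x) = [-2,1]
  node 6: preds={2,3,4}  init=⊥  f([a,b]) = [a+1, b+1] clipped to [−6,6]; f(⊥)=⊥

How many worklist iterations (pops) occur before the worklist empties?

14

Trace (14 dequeues):
  [1] u=0 | in ⊥ | out [-5,0] | ==
  [2] u=1 | in [-5,0] | out [-6,-2] | prev ⊥ | push {}
  [3] u=2 | in ⊥ | out ⊥ | ==
  [4] u=3 | in [-5,0] | out [-3,2] | prev [-2,0] | push {}
  [5] u=4 | in ⊥ | out [0,0] | prev ⊥ | push {}
  [6] u=5 | in [-5,0] | out [-2,1] | prev ⊥ | push {}
  [7] u=6 | in [-3,2] | out [-2,3] | prev ⊥ | push {2}
  [8] u=2 | in [-2,3] | out [-3,4] | prev ⊥ | push {4,6}
  [9] u=4 | in [-3,4] | out [0,0] | ==
  [10] u=6 | in [-3,4] | out [-2,5] | prev [-2,3] | push {2}
  [11] u=2 | in [-2,5] | out [-3,6] | prev [-3,4] | push {4,6}
  [12] u=4 | in [-3,6] | out [0,0] | ==
  [13] u=6 | in [-3,6] | out [-2,6] | prev [-2,5] | push {2}
  [14] u=2 | in [-2,6] | out [-3,6] | ==

Converged values:
  [0] [-5,0]
  [1] [-6,-2]
  [2] [-3,6]
  [3] [-3,2]
  [4] [0,0]
  [5] [-2,1]
  [6] [-2,6]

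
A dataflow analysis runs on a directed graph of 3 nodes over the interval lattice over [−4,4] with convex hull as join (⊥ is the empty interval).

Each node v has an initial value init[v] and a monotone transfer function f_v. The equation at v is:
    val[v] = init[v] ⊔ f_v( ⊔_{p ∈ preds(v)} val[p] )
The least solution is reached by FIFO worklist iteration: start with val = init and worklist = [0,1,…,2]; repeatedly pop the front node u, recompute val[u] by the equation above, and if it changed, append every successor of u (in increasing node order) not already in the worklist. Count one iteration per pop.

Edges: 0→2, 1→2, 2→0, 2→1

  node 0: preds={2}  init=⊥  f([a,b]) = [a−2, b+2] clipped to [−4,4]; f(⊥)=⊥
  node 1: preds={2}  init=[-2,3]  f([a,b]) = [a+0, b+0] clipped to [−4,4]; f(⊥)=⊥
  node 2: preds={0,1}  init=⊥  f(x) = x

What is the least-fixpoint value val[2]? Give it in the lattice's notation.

[-4,4]

Iteration log — 9 steps:
  step 1. node 0  ⊔preds=⊥  new=⊥  stable
  step 2. node 1  ⊔preds=⊥  new=[-2,3]  stable
  step 3. node 2  ⊔preds=[-2,3]  new=[-2,3]  old=⊥  +wl: 0,1
  step 4. node 0  ⊔preds=[-2,3]  new=[-4,4]  old=⊥  +wl: 2
  step 5. node 1  ⊔preds=[-2,3]  new=[-2,3]  stable
  step 6. node 2  ⊔preds=[-4,4]  new=[-4,4]  old=[-2,3]  +wl: 0,1
  step 7. node 0  ⊔preds=[-4,4]  new=[-4,4]  stable
  step 8. node 1  ⊔preds=[-4,4]  new=[-4,4]  old=[-2,3]  +wl: 2
  step 9. node 2  ⊔preds=[-4,4]  new=[-4,4]  stable

Least fixpoint reached:
  node 0: [-4,4]
  node 1: [-4,4]
  node 2: [-4,4]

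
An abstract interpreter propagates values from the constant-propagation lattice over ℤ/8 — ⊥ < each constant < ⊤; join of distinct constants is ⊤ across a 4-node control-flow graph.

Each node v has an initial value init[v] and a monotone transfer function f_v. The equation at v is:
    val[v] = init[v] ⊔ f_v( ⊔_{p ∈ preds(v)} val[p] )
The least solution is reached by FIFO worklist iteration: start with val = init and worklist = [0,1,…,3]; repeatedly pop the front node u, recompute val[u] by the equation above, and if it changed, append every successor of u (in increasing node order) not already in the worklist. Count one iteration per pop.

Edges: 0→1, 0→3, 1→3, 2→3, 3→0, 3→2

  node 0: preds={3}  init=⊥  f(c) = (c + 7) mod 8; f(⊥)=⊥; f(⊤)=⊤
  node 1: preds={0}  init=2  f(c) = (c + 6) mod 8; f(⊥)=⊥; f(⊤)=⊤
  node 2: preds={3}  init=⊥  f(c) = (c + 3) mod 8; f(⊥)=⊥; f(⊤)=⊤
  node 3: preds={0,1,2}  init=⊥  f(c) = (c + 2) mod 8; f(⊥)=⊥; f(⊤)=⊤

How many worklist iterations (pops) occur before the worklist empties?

12

Worklist (12 pops):
  #1 pop 0: in=⊥ → ⊥ (no change)
  #2 pop 1: in=⊥ → 2 (no change)
  #3 pop 2: in=⊥ → ⊥ (no change)
  #4 pop 3: in=2 → 4 (was ⊥); enqueue [0,2]
  #5 pop 0: in=4 → 3 (was ⊥); enqueue [1,3]
  #6 pop 2: in=4 → 7 (was ⊥); enqueue []
  #7 pop 1: in=3 → ⊤ (was 2); enqueue []
  #8 pop 3: in=⊤ → ⊤ (was 4); enqueue [0,2]
  #9 pop 0: in=⊤ → ⊤ (was 3); enqueue [1,3]
  #10 pop 2: in=⊤ → ⊤ (was 7); enqueue []
  #11 pop 1: in=⊤ → ⊤ (no change)
  #12 pop 3: in=⊤ → ⊤ (no change)

Fixpoint:
  val[0] = ⊤
  val[1] = ⊤
  val[2] = ⊤
  val[3] = ⊤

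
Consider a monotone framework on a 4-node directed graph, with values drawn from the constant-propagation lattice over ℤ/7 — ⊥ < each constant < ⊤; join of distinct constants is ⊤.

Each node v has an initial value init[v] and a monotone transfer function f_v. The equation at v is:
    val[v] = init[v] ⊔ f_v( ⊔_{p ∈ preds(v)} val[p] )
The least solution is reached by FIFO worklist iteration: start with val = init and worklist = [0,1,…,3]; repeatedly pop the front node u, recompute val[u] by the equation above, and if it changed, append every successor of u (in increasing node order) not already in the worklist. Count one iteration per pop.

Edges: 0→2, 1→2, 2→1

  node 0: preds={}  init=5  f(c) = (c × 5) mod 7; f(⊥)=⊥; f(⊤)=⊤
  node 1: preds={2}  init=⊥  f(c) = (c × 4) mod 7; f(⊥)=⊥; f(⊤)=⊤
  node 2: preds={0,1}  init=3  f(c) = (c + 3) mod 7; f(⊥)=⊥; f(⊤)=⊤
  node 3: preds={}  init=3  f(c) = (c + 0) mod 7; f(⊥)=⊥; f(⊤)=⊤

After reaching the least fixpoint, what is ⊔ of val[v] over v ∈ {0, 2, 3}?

Trace (6 dequeues):
  [1] u=0 | in ⊥ | out 5 | ==
  [2] u=1 | in 3 | out 5 | prev ⊥ | push {}
  [3] u=2 | in 5 | out ⊤ | prev 3 | push {1}
  [4] u=3 | in ⊥ | out 3 | ==
  [5] u=1 | in ⊤ | out ⊤ | prev 5 | push {2}
  [6] u=2 | in ⊤ | out ⊤ | ==

Converged values:
  [0] 5
  [1] ⊤
  [2] ⊤
  [3] 3

⊤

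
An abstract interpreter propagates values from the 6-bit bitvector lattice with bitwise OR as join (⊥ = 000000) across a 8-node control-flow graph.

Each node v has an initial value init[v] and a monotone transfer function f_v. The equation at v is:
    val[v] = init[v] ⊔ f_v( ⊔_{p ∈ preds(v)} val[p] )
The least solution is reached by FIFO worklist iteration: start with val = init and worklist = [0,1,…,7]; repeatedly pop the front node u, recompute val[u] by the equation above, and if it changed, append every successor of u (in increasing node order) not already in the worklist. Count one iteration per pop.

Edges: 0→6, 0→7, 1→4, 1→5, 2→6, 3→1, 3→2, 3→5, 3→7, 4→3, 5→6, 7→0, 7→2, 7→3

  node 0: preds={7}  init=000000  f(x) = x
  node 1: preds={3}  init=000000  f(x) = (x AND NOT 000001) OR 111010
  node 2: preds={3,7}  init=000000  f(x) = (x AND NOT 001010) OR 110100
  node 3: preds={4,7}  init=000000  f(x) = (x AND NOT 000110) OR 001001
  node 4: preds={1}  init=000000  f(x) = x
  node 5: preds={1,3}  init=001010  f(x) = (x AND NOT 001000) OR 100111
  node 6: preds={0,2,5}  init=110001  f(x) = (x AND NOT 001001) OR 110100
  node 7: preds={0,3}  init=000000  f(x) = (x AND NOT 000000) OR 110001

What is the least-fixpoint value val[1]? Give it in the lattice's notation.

Trace (17 dequeues):
  [1] u=0 | in 000000 | out 000000 | ==
  [2] u=1 | in 000000 | out 111010 | prev 000000 | push {}
  [3] u=2 | in 000000 | out 110100 | prev 000000 | push {}
  [4] u=3 | in 000000 | out 001001 | prev 000000 | push {1,2}
  [5] u=4 | in 111010 | out 111010 | prev 000000 | push {3}
  [6] u=5 | in 111011 | out 111111 | prev 001010 | push {}
  [7] u=6 | in 111111 | out 110111 | prev 110001 | push {}
  [8] u=7 | in 001001 | out 111001 | prev 000000 | push {0}
  [9] u=1 | in 001001 | out 111010 | ==
  [10] u=2 | in 111001 | out 110101 | prev 110100 | push {6}
  [11] u=3 | in 111011 | out 111001 | prev 001001 | push {1,2,5,7}
  [12] u=0 | in 111001 | out 111001 | prev 000000 | push {}
  [13] u=6 | in 111111 | out 110111 | ==
  [14] u=1 | in 111001 | out 111010 | ==
  [15] u=2 | in 111001 | out 110101 | ==
  [16] u=5 | in 111011 | out 111111 | ==
  [17] u=7 | in 111001 | out 111001 | ==

Converged values:
  [0] 111001
  [1] 111010
  [2] 110101
  [3] 111001
  [4] 111010
  [5] 111111
  [6] 110111
  [7] 111001

111010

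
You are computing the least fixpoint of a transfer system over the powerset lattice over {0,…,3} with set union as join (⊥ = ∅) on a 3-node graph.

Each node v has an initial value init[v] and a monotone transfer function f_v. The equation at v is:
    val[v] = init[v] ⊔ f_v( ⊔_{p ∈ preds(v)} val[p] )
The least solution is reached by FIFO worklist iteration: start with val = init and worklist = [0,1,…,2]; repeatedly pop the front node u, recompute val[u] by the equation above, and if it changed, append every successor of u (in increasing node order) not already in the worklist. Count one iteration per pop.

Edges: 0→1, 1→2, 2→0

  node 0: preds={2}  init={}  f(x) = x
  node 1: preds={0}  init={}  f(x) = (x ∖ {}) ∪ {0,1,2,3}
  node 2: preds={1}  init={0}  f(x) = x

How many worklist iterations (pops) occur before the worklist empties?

5

Trace (5 dequeues):
  [1] u=0 | in {0} | out {0} | prev {} | push {}
  [2] u=1 | in {0} | out {0,1,2,3} | prev {} | push {}
  [3] u=2 | in {0,1,2,3} | out {0,1,2,3} | prev {0} | push {0}
  [4] u=0 | in {0,1,2,3} | out {0,1,2,3} | prev {0} | push {1}
  [5] u=1 | in {0,1,2,3} | out {0,1,2,3} | ==

Converged values:
  [0] {0,1,2,3}
  [1] {0,1,2,3}
  [2] {0,1,2,3}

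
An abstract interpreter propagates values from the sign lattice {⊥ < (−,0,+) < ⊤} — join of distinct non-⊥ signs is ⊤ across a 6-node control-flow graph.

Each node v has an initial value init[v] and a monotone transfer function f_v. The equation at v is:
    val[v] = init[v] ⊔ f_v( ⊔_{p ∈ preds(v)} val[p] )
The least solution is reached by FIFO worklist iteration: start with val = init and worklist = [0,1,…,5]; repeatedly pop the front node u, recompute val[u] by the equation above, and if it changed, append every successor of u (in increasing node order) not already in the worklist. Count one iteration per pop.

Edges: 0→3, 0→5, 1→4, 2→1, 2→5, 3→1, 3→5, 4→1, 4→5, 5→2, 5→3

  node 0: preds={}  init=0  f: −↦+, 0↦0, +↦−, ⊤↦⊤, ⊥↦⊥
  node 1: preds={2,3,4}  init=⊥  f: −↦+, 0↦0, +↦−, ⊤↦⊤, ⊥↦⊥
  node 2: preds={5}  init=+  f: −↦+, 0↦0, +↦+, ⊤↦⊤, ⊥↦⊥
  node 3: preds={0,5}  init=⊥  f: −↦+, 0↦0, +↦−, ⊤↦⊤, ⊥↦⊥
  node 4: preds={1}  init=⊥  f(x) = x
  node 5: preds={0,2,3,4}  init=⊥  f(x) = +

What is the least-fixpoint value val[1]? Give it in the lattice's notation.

⊤

Trace (12 dequeues):
  [1] u=0 | in ⊥ | out 0 | ==
  [2] u=1 | in + | out − | prev ⊥ | push {}
  [3] u=2 | in ⊥ | out + | ==
  [4] u=3 | in 0 | out 0 | prev ⊥ | push {1}
  [5] u=4 | in − | out − | prev ⊥ | push {}
  [6] u=5 | in ⊤ | out + | prev ⊥ | push {2,3}
  [7] u=1 | in ⊤ | out ⊤ | prev − | push {4}
  [8] u=2 | in + | out + | ==
  [9] u=3 | in ⊤ | out ⊤ | prev 0 | push {1,5}
  [10] u=4 | in ⊤ | out ⊤ | prev − | push {}
  [11] u=1 | in ⊤ | out ⊤ | ==
  [12] u=5 | in ⊤ | out + | ==

Converged values:
  [0] 0
  [1] ⊤
  [2] +
  [3] ⊤
  [4] ⊤
  [5] +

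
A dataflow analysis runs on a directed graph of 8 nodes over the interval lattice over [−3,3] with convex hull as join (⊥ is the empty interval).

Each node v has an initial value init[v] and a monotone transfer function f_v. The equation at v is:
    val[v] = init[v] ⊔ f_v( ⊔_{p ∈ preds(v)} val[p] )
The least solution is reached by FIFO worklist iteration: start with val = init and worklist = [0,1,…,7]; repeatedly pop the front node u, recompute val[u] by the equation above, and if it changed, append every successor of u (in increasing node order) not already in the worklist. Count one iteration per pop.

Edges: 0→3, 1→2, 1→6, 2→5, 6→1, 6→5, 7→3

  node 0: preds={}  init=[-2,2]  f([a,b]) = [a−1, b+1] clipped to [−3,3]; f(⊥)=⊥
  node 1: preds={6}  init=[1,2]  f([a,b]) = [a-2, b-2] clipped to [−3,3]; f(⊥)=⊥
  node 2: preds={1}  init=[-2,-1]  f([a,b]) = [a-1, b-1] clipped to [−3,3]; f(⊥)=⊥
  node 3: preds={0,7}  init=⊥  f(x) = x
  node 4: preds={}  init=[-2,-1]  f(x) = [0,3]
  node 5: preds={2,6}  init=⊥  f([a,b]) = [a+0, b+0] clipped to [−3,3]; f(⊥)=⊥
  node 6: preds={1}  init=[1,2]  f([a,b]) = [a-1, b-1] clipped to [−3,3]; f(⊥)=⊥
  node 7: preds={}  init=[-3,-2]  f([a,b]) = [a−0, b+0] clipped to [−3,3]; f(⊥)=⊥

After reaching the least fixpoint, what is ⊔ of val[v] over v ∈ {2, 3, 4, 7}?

Iteration log — 14 steps:
  step 1. node 0  ⊔preds=⊥  new=[-2,2]  stable
  step 2. node 1  ⊔preds=[1,2]  new=[-1,2]  old=[1,2]  +wl: 
  step 3. node 2  ⊔preds=[-1,2]  new=[-2,1]  old=[-2,-1]  +wl: 
  step 4. node 3  ⊔preds=[-3,2]  new=[-3,2]  old=⊥  +wl: 
  step 5. node 4  ⊔preds=⊥  new=[-2,3]  old=[-2,-1]  +wl: 
  step 6. node 5  ⊔preds=[-2,2]  new=[-2,2]  old=⊥  +wl: 
  step 7. node 6  ⊔preds=[-1,2]  new=[-2,2]  old=[1,2]  +wl: 1,5
  step 8. node 7  ⊔preds=⊥  new=[-3,-2]  stable
  step 9. node 1  ⊔preds=[-2,2]  new=[-3,2]  old=[-1,2]  +wl: 2,6
  step 10. node 5  ⊔preds=[-2,2]  new=[-2,2]  stable
  step 11. node 2  ⊔preds=[-3,2]  new=[-3,1]  old=[-2,1]  +wl: 5
  step 12. node 6  ⊔preds=[-3,2]  new=[-3,2]  old=[-2,2]  +wl: 1
  step 13. node 5  ⊔preds=[-3,2]  new=[-3,2]  old=[-2,2]  +wl: 
  step 14. node 1  ⊔preds=[-3,2]  new=[-3,2]  stable

Least fixpoint reached:
  node 0: [-2,2]
  node 1: [-3,2]
  node 2: [-3,1]
  node 3: [-3,2]
  node 4: [-2,3]
  node 5: [-3,2]
  node 6: [-3,2]
  node 7: [-3,-2]

[-3,3]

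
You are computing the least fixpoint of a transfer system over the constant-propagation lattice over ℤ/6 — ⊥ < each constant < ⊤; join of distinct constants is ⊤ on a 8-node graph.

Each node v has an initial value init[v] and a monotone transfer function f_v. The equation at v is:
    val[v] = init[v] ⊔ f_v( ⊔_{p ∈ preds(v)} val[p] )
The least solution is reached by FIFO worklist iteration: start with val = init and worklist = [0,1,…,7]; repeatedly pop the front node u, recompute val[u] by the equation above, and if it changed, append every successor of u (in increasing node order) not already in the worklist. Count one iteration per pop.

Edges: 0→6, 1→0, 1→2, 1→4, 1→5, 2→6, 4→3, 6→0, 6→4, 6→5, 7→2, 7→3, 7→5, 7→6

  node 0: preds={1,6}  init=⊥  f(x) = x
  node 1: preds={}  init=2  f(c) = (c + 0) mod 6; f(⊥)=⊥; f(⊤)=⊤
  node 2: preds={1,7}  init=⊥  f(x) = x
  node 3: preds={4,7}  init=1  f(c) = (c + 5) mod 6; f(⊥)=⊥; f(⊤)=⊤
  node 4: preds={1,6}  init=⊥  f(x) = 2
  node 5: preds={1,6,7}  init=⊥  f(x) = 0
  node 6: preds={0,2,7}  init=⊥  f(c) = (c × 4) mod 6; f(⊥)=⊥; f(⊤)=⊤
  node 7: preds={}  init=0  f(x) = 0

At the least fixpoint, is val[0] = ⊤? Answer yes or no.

Worklist (13 pops):
  #1 pop 0: in=2 → 2 (was ⊥); enqueue []
  #2 pop 1: in=⊥ → 2 (no change)
  #3 pop 2: in=⊤ → ⊤ (was ⊥); enqueue []
  #4 pop 3: in=0 → ⊤ (was 1); enqueue []
  #5 pop 4: in=2 → 2 (was ⊥); enqueue [3]
  #6 pop 5: in=⊤ → 0 (was ⊥); enqueue []
  #7 pop 6: in=⊤ → ⊤ (was ⊥); enqueue [0,4,5]
  #8 pop 7: in=⊥ → 0 (no change)
  #9 pop 3: in=⊤ → ⊤ (no change)
  #10 pop 0: in=⊤ → ⊤ (was 2); enqueue [6]
  #11 pop 4: in=⊤ → 2 (no change)
  #12 pop 5: in=⊤ → 0 (no change)
  #13 pop 6: in=⊤ → ⊤ (no change)

Fixpoint:
  val[0] = ⊤
  val[1] = 2
  val[2] = ⊤
  val[3] = ⊤
  val[4] = 2
  val[5] = 0
  val[6] = ⊤
  val[7] = 0

yes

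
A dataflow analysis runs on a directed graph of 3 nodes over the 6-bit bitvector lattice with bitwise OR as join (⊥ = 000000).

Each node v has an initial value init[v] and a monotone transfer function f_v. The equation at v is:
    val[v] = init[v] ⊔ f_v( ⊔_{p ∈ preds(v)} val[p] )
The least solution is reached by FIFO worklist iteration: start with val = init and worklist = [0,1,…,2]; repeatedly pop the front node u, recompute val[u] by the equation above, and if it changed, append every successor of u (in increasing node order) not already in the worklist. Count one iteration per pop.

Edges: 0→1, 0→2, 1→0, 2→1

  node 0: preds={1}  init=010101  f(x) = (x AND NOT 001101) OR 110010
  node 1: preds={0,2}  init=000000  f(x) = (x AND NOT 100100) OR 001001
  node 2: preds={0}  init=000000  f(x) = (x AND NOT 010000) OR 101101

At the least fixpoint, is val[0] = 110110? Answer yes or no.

no

Worklist (5 pops):
  #1 pop 0: in=000000 → 110111 (was 010101); enqueue []
  #2 pop 1: in=110111 → 011011 (was 000000); enqueue [0]
  #3 pop 2: in=110111 → 101111 (was 000000); enqueue [1]
  #4 pop 0: in=011011 → 110111 (no change)
  #5 pop 1: in=111111 → 011011 (no change)

Fixpoint:
  val[0] = 110111
  val[1] = 011011
  val[2] = 101111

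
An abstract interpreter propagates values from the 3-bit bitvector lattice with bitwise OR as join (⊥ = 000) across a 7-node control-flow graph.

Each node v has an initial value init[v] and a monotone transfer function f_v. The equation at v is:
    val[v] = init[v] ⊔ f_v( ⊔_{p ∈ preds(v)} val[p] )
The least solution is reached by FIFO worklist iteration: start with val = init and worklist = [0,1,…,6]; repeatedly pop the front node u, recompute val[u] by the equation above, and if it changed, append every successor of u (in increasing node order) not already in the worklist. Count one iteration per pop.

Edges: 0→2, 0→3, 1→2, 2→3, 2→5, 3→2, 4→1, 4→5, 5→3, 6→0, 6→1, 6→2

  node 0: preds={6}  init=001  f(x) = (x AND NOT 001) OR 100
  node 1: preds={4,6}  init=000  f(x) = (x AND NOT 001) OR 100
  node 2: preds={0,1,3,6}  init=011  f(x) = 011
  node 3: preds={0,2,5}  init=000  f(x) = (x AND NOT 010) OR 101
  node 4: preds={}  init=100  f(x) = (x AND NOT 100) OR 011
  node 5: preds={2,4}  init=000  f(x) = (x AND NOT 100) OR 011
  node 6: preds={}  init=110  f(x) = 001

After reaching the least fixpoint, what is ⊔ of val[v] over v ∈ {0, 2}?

Trace (11 dequeues):
  [1] u=0 | in 110 | out 111 | prev 001 | push {}
  [2] u=1 | in 110 | out 110 | prev 000 | push {}
  [3] u=2 | in 111 | out 011 | ==
  [4] u=3 | in 111 | out 101 | prev 000 | push {2}
  [5] u=4 | in 000 | out 111 | prev 100 | push {1}
  [6] u=5 | in 111 | out 011 | prev 000 | push {3}
  [7] u=6 | in 000 | out 111 | prev 110 | push {0}
  [8] u=2 | in 111 | out 011 | ==
  [9] u=1 | in 111 | out 110 | ==
  [10] u=3 | in 111 | out 101 | ==
  [11] u=0 | in 111 | out 111 | ==

Converged values:
  [0] 111
  [1] 110
  [2] 011
  [3] 101
  [4] 111
  [5] 011
  [6] 111

111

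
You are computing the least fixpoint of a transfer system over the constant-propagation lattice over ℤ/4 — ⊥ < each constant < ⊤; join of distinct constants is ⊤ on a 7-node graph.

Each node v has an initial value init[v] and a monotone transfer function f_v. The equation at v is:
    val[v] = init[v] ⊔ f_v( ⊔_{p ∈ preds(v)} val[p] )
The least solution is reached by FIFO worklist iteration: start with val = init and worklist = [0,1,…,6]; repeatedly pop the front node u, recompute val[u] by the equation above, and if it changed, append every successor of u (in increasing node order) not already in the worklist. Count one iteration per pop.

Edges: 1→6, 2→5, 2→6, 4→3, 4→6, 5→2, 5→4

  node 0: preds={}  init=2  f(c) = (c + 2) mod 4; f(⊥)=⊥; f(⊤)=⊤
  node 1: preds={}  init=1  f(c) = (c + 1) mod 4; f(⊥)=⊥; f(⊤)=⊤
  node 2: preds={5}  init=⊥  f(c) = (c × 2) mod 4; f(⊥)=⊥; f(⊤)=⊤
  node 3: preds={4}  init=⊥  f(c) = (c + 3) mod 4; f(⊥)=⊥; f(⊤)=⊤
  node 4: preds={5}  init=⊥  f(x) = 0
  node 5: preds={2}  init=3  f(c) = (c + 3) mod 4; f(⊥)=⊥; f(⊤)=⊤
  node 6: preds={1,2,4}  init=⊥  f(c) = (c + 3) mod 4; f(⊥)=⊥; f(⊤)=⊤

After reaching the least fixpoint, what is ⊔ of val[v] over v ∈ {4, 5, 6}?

⊤

Trace (12 dequeues):
  [1] u=0 | in ⊥ | out 2 | ==
  [2] u=1 | in ⊥ | out 1 | ==
  [3] u=2 | in 3 | out 2 | prev ⊥ | push {}
  [4] u=3 | in ⊥ | out ⊥ | ==
  [5] u=4 | in 3 | out 0 | prev ⊥ | push {3}
  [6] u=5 | in 2 | out ⊤ | prev 3 | push {2,4}
  [7] u=6 | in ⊤ | out ⊤ | prev ⊥ | push {}
  [8] u=3 | in 0 | out 3 | prev ⊥ | push {}
  [9] u=2 | in ⊤ | out ⊤ | prev 2 | push {5,6}
  [10] u=4 | in ⊤ | out 0 | ==
  [11] u=5 | in ⊤ | out ⊤ | ==
  [12] u=6 | in ⊤ | out ⊤ | ==

Converged values:
  [0] 2
  [1] 1
  [2] ⊤
  [3] 3
  [4] 0
  [5] ⊤
  [6] ⊤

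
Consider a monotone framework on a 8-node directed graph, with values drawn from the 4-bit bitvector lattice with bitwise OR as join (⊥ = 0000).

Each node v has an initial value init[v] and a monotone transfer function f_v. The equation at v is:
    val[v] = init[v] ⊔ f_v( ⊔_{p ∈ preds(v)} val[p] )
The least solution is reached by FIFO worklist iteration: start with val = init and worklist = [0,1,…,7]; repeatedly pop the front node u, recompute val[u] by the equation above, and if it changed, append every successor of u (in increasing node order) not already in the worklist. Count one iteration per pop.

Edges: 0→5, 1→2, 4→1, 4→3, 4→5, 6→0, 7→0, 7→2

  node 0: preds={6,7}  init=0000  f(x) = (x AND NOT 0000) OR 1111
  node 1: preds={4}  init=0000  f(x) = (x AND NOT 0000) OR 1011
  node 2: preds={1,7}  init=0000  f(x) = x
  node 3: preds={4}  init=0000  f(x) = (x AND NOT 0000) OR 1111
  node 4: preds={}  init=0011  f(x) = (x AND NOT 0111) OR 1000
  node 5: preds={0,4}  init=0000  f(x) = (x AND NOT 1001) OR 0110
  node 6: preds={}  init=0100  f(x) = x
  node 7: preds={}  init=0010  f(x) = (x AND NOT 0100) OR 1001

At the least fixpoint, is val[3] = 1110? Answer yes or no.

no

Iteration log — 12 steps:
  step 1. node 0  ⊔preds=0110  new=1111  old=0000  +wl: 
  step 2. node 1  ⊔preds=0011  new=1011  old=0000  +wl: 
  step 3. node 2  ⊔preds=1011  new=1011  old=0000  +wl: 
  step 4. node 3  ⊔preds=0011  new=1111  old=0000  +wl: 
  step 5. node 4  ⊔preds=0000  new=1011  old=0011  +wl: 1,3
  step 6. node 5  ⊔preds=1111  new=0110  old=0000  +wl: 
  step 7. node 6  ⊔preds=0000  new=0100  stable
  step 8. node 7  ⊔preds=0000  new=1011  old=0010  +wl: 0,2
  step 9. node 1  ⊔preds=1011  new=1011  stable
  step 10. node 3  ⊔preds=1011  new=1111  stable
  step 11. node 0  ⊔preds=1111  new=1111  stable
  step 12. node 2  ⊔preds=1011  new=1011  stable

Least fixpoint reached:
  node 0: 1111
  node 1: 1011
  node 2: 1011
  node 3: 1111
  node 4: 1011
  node 5: 0110
  node 6: 0100
  node 7: 1011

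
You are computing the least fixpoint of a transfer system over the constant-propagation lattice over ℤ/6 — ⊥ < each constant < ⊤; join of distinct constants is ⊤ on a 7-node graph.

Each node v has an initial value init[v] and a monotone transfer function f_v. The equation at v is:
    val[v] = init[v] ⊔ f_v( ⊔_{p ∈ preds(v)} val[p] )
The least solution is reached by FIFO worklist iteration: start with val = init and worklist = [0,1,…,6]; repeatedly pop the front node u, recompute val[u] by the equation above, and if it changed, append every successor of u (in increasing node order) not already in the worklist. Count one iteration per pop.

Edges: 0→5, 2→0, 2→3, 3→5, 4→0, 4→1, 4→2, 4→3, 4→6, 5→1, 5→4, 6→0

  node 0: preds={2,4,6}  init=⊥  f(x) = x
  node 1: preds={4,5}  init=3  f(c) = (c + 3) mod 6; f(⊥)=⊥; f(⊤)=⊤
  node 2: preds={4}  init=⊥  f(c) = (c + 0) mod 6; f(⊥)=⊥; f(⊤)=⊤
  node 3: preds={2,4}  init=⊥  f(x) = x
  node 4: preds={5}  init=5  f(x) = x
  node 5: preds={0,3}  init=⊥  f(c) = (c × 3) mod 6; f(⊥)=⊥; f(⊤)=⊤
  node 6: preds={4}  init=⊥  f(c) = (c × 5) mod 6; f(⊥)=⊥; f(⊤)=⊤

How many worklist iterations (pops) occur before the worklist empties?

19

Trace (19 dequeues):
  [1] u=0 | in 5 | out 5 | prev ⊥ | push {}
  [2] u=1 | in 5 | out ⊤ | prev 3 | push {}
  [3] u=2 | in 5 | out 5 | prev ⊥ | push {0}
  [4] u=3 | in 5 | out 5 | prev ⊥ | push {}
  [5] u=4 | in ⊥ | out 5 | ==
  [6] u=5 | in 5 | out 3 | prev ⊥ | push {1,4}
  [7] u=6 | in 5 | out 1 | prev ⊥ | push {}
  [8] u=0 | in ⊤ | out ⊤ | prev 5 | push {5}
  [9] u=1 | in ⊤ | out ⊤ | ==
  [10] u=4 | in 3 | out ⊤ | prev 5 | push {0,1,2,3,6}
  [11] u=5 | in ⊤ | out ⊤ | prev 3 | push {4}
  [12] u=0 | in ⊤ | out ⊤ | ==
  [13] u=1 | in ⊤ | out ⊤ | ==
  [14] u=2 | in ⊤ | out ⊤ | prev 5 | push {0}
  [15] u=3 | in ⊤ | out ⊤ | prev 5 | push {5}
  [16] u=6 | in ⊤ | out ⊤ | prev 1 | push {}
  [17] u=4 | in ⊤ | out ⊤ | ==
  [18] u=0 | in ⊤ | out ⊤ | ==
  [19] u=5 | in ⊤ | out ⊤ | ==

Converged values:
  [0] ⊤
  [1] ⊤
  [2] ⊤
  [3] ⊤
  [4] ⊤
  [5] ⊤
  [6] ⊤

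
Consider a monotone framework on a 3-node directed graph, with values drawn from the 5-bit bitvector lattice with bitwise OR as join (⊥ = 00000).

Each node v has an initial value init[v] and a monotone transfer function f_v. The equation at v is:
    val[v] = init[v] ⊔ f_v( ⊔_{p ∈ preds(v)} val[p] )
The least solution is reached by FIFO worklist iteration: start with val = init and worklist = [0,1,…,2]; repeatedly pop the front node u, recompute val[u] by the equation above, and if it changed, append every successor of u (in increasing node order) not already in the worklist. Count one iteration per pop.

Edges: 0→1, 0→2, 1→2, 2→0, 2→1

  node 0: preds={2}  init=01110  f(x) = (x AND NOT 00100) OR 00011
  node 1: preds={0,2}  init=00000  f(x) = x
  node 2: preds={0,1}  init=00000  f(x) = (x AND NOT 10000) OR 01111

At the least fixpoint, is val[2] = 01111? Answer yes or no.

yes

Iteration log — 5 steps:
  step 1. node 0  ⊔preds=00000  new=01111  old=01110  +wl: 
  step 2. node 1  ⊔preds=01111  new=01111  old=00000  +wl: 
  step 3. node 2  ⊔preds=01111  new=01111  old=00000  +wl: 0,1
  step 4. node 0  ⊔preds=01111  new=01111  stable
  step 5. node 1  ⊔preds=01111  new=01111  stable

Least fixpoint reached:
  node 0: 01111
  node 1: 01111
  node 2: 01111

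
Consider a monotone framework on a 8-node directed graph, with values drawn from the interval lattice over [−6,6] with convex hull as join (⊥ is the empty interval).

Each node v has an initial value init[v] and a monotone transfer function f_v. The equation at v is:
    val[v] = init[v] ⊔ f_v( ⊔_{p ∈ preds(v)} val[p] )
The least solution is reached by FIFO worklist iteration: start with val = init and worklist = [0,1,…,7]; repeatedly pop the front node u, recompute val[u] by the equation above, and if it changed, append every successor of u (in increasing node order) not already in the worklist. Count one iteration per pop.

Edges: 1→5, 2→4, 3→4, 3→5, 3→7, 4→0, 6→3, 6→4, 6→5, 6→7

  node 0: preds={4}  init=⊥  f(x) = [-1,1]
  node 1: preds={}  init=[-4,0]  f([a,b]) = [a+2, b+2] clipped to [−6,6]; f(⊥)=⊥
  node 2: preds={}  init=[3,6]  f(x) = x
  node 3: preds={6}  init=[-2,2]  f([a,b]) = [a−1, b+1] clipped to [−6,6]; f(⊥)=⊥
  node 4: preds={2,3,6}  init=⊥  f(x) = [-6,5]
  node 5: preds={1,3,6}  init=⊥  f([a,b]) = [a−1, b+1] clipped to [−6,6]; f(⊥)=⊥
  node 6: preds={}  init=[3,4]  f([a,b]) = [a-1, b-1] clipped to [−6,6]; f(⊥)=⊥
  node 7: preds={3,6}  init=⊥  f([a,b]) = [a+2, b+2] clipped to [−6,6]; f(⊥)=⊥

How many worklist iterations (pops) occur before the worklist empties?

9

Worklist (9 pops):
  #1 pop 0: in=⊥ → [-1,1] (was ⊥); enqueue []
  #2 pop 1: in=⊥ → [-4,0] (no change)
  #3 pop 2: in=⊥ → [3,6] (no change)
  #4 pop 3: in=[3,4] → [-2,5] (was [-2,2]); enqueue []
  #5 pop 4: in=[-2,6] → [-6,5] (was ⊥); enqueue [0]
  #6 pop 5: in=[-4,5] → [-5,6] (was ⊥); enqueue []
  #7 pop 6: in=⊥ → [3,4] (no change)
  #8 pop 7: in=[-2,5] → [0,6] (was ⊥); enqueue []
  #9 pop 0: in=[-6,5] → [-1,1] (no change)

Fixpoint:
  val[0] = [-1,1]
  val[1] = [-4,0]
  val[2] = [3,6]
  val[3] = [-2,5]
  val[4] = [-6,5]
  val[5] = [-5,6]
  val[6] = [3,4]
  val[7] = [0,6]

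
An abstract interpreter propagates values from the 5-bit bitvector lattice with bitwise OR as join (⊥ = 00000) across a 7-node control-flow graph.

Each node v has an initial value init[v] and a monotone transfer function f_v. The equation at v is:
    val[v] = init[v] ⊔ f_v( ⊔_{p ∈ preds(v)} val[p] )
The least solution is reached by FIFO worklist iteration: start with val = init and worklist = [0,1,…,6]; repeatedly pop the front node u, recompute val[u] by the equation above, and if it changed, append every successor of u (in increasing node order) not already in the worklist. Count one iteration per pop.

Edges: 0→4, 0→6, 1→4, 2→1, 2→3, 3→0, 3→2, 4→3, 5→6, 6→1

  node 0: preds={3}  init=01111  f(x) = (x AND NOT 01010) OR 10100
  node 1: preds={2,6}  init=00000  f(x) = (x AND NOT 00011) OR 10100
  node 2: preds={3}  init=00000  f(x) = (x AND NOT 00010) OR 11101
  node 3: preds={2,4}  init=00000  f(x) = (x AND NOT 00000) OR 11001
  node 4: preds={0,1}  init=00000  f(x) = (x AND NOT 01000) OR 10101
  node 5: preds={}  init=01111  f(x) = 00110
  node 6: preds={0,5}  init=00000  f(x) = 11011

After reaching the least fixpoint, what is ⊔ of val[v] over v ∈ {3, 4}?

Trace (14 dequeues):
  [1] u=0 | in 00000 | out 11111 | prev 01111 | push {}
  [2] u=1 | in 00000 | out 10100 | prev 00000 | push {}
  [3] u=2 | in 00000 | out 11101 | prev 00000 | push {1}
  [4] u=3 | in 11101 | out 11101 | prev 00000 | push {0,2}
  [5] u=4 | in 11111 | out 10111 | prev 00000 | push {3}
  [6] u=5 | in 00000 | out 01111 | ==
  [7] u=6 | in 11111 | out 11011 | prev 00000 | push {}
  [8] u=1 | in 11111 | out 11100 | prev 10100 | push {4}
  [9] u=0 | in 11101 | out 11111 | ==
  [10] u=2 | in 11101 | out 11101 | ==
  [11] u=3 | in 11111 | out 11111 | prev 11101 | push {0,2}
  [12] u=4 | in 11111 | out 10111 | ==
  [13] u=0 | in 11111 | out 11111 | ==
  [14] u=2 | in 11111 | out 11101 | ==

Converged values:
  [0] 11111
  [1] 11100
  [2] 11101
  [3] 11111
  [4] 10111
  [5] 01111
  [6] 11011

11111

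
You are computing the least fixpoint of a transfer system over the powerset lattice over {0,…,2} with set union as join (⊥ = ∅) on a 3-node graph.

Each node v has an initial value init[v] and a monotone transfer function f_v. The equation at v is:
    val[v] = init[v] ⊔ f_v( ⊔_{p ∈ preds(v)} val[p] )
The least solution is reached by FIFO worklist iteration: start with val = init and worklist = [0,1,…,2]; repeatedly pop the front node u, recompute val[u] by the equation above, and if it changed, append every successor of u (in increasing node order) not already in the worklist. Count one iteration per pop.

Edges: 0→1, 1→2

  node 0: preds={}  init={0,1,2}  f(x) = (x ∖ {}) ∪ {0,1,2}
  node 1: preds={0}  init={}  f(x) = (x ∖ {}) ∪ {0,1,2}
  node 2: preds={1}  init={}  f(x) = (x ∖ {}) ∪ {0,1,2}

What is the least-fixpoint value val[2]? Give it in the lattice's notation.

Iteration log — 3 steps:
  step 1. node 0  ⊔preds={}  new={0,1,2}  stable
  step 2. node 1  ⊔preds={0,1,2}  new={0,1,2}  old={}  +wl: 
  step 3. node 2  ⊔preds={0,1,2}  new={0,1,2}  old={}  +wl: 

Least fixpoint reached:
  node 0: {0,1,2}
  node 1: {0,1,2}
  node 2: {0,1,2}

{0,1,2}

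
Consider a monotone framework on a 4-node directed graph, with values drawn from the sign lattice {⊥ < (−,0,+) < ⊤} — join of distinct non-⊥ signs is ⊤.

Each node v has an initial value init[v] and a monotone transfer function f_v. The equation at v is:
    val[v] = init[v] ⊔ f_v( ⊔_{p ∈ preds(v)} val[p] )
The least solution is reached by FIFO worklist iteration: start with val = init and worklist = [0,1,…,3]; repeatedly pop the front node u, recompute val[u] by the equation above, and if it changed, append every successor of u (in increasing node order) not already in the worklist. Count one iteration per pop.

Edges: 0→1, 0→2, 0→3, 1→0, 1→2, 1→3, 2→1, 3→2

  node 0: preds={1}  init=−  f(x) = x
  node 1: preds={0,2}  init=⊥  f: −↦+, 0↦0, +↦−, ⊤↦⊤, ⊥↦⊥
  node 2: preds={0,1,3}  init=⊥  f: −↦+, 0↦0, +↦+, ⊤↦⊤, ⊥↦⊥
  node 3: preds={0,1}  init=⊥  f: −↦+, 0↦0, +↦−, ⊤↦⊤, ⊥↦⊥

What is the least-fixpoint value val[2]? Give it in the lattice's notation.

⊤

Trace (9 dequeues):
  [1] u=0 | in ⊥ | out − | ==
  [2] u=1 | in − | out + | prev ⊥ | push {0}
  [3] u=2 | in ⊤ | out ⊤ | prev ⊥ | push {1}
  [4] u=3 | in ⊤ | out ⊤ | prev ⊥ | push {2}
  [5] u=0 | in + | out ⊤ | prev − | push {3}
  [6] u=1 | in ⊤ | out ⊤ | prev + | push {0}
  [7] u=2 | in ⊤ | out ⊤ | ==
  [8] u=3 | in ⊤ | out ⊤ | ==
  [9] u=0 | in ⊤ | out ⊤ | ==

Converged values:
  [0] ⊤
  [1] ⊤
  [2] ⊤
  [3] ⊤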